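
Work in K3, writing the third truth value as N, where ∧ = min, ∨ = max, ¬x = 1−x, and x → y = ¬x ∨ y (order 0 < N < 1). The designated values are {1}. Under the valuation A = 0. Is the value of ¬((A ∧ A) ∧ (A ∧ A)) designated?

A ∧ A = 0 ∧ 0 = 0
A ∧ A = 0 ∧ 0 = 0
(A ∧ A) ∧ (A ∧ A) = 0 ∧ 0 = 0
¬((A ∧ A) ∧ (A ∧ A)) = ¬0 = 1
1 ∈ {1}.

Yes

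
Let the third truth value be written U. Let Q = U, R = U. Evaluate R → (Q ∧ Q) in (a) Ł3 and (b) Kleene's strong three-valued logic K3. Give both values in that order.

In Ł3: Q ∧ Q = U ∧ U = U
R → (Q ∧ Q) = U → U = ⊤  [min(1, 1−½+½)]
In Kleene's strong three-valued logic K3: Q ∧ Q = U ∧ U = U
R → (Q ∧ Q) = U → U = U  [¬U ∨ U]
They differ because Ł3 and Kleene's strong three-valued logic K3 treat U differently under implication.

⊤; U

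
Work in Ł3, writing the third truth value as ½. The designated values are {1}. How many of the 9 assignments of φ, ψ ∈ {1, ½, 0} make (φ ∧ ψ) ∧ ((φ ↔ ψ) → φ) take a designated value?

1

Designated under: (φ=1, ψ=1).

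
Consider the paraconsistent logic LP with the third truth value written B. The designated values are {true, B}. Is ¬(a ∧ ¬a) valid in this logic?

Yes

Every assignment of a over {true, B, false} gives a value in {true, B}.
In particular, with a=B: ¬(a ∧ ¬a) = B.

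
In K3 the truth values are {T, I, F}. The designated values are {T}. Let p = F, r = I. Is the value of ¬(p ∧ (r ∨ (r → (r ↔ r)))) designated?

Yes

r ↔ r = I ↔ I = I
r → (r ↔ r) = I → I = I  [¬I ∨ I]
r ∨ (r → (r ↔ r)) = I ∨ I = I
p ∧ (r ∨ (r → (r ↔ r))) = F ∧ I = F
¬(p ∧ (r ∨ (r → (r ↔ r)))) = ¬F = T
T ∈ {T}.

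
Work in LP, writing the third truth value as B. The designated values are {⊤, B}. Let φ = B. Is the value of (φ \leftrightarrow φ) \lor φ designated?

Yes

φ \leftrightarrow φ = B \leftrightarrow B = B
(φ \leftrightarrow φ) \lor φ = B \lor B = B
B ∈ {⊤, B}.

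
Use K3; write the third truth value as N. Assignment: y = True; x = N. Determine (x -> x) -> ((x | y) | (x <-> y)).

True

x -> x = N -> N = N  [~N | N]
x | y = N | True = True
x <-> y = N <-> True = N
(x | y) | (x <-> y) = True | N = True
(x -> x) -> ((x | y) | (x <-> y)) = N -> True = True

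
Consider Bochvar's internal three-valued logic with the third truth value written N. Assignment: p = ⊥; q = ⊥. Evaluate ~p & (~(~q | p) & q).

⊥

~p = ~⊥ = ⊤
~q = ~⊥ = ⊤
~q | p = ⊤ | ⊥ = ⊤
~(~q | p) = ~⊤ = ⊥
~(~q | p) & q = ⊥ & ⊥ = ⊥
~p & (~(~q | p) & q) = ⊤ & ⊥ = ⊥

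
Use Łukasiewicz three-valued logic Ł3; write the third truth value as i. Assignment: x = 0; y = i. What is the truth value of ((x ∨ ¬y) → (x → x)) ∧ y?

i

¬y = ¬i = i
x ∨ ¬y = 0 ∨ i = i
x → x = 0 → 0 = 1
(x ∨ ¬y) → (x → x) = i → 1 = 1  [min(1, 1−½+1)]
((x ∨ ¬y) → (x → x)) ∧ y = 1 ∧ i = i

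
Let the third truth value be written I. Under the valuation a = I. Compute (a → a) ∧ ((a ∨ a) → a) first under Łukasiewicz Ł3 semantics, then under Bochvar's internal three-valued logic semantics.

⊤; I

In Łukasiewicz Ł3: a → a = I → I = ⊤  [min(1, 1−½+½)]
a ∨ a = I ∨ I = I
(a ∨ a) → a = I → I = ⊤
(a → a) ∧ ((a ∨ a) → a) = ⊤ ∧ ⊤ = ⊤
In Bochvar's internal three-valued logic: a → a = I → I = I  [any arg is the third value ⇒ result is the third value]
a ∨ a = I ∨ I = I
(a ∨ a) → a = I → I = I
(a → a) ∧ ((a ∨ a) → a) = I ∧ I = I
They differ because Łukasiewicz Ł3 and Bochvar's internal three-valued logic treat I differently under the binary connectives.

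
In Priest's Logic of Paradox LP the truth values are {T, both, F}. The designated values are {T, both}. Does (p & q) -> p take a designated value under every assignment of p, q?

Yes

Every assignment of p, q over {T, both, F} gives a value in {T, both}.
In particular, with p=both, q=both: (p & q) -> p = both.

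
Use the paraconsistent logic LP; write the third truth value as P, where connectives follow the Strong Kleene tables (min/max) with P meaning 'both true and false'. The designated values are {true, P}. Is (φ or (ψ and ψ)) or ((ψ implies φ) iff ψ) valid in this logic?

Countermodel: φ=false, ψ=false gives false, which is not designated.

No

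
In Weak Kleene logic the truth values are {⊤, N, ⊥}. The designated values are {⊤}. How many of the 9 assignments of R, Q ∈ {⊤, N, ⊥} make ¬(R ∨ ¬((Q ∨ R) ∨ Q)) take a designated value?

Designated under: (R=⊥, Q=⊤).

1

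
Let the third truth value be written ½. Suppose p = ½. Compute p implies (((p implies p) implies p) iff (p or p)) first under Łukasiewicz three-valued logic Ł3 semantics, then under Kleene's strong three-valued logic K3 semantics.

In Łukasiewicz three-valued logic Ł3: p implies p = ½ implies ½ = true  [min(1, 1−½+½)]
(p implies p) implies p = true implies ½ = ½
p or p = ½ or ½ = ½
((p implies p) implies p) iff (p or p) = ½ iff ½ = true
p implies (((p implies p) implies p) iff (p or p)) = ½ implies true = true
In Kleene's strong three-valued logic K3: p implies p = ½ implies ½ = ½  [not ½ or ½]
(p implies p) implies p = ½ implies ½ = ½
p or p = ½ or ½ = ½
((p implies p) implies p) iff (p or p) = ½ iff ½ = ½
p implies (((p implies p) implies p) iff (p or p)) = ½ implies ½ = ½
They differ because Łukasiewicz three-valued logic Ł3 and Kleene's strong three-valued logic K3 treat ½ differently under implication.

true; ½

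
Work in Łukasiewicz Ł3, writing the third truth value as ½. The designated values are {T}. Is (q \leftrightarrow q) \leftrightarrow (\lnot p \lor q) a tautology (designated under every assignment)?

No

Countermodel: q=½, p=T gives ½, which is not designated.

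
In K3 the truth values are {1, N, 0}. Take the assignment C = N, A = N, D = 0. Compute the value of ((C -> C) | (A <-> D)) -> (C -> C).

C -> C = N -> N = N
A <-> D = N <-> 0 = N
(C -> C) | (A <-> D) = N | N = N
C -> C = N -> N = N
((C -> C) | (A <-> D)) -> (C -> C) = N -> N = N

N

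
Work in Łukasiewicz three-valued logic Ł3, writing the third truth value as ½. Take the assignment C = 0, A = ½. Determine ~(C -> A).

C -> A = 0 -> ½ = 1  [min(1, 1−0+½)]
~(C -> A) = ~1 = 0

0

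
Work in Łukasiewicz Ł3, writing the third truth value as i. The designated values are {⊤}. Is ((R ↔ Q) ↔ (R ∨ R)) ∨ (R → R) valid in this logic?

Yes

Every assignment of R, Q over {⊤, i, ⊥} gives a value in {⊤}.
In particular, with R=i, Q=i: ((R ↔ Q) ↔ (R ∨ R)) ∨ (R → R) = ⊤.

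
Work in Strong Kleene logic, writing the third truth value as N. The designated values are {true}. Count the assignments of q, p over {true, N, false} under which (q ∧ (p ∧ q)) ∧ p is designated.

1

Designated under: (q=true, p=true).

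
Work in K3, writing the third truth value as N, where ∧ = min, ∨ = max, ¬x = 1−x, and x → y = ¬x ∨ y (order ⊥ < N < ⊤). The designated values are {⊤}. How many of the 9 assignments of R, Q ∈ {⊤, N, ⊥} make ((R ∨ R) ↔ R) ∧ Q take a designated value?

Designated under: (R=⊤, Q=⊤); (R=⊥, Q=⊤).

2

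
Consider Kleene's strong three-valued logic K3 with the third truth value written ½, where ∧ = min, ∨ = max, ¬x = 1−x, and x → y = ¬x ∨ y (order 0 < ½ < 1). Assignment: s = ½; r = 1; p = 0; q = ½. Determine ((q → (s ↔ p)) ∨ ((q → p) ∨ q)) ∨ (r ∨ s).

s ↔ p = ½ ↔ 0 = ½
q → (s ↔ p) = ½ → ½ = ½  [¬½ ∨ ½]
q → p = ½ → 0 = ½
(q → p) ∨ q = ½ ∨ ½ = ½
(q → (s ↔ p)) ∨ ((q → p) ∨ q) = ½ ∨ ½ = ½
r ∨ s = 1 ∨ ½ = 1
((q → (s ↔ p)) ∨ ((q → p) ∨ q)) ∨ (r ∨ s) = ½ ∨ 1 = 1

1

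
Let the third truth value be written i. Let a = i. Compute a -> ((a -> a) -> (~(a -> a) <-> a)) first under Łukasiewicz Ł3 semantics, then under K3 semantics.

In Łukasiewicz Ł3: a -> a = i -> i = T  [min(1, 1−½+½)]
a -> a = i -> i = T
~(a -> a) = ~T = F
~(a -> a) <-> a = F <-> i = i
(a -> a) -> (~(a -> a) <-> a) = T -> i = i
a -> ((a -> a) -> (~(a -> a) <-> a)) = i -> i = T
In K3: a -> a = i -> i = i  [~i | i]
a -> a = i -> i = i
~(a -> a) = ~i = i
~(a -> a) <-> a = i <-> i = i
(a -> a) -> (~(a -> a) <-> a) = i -> i = i
a -> ((a -> a) -> (~(a -> a) <-> a)) = i -> i = i
They differ because Łukasiewicz Ł3 and K3 treat i differently under implication.

T; i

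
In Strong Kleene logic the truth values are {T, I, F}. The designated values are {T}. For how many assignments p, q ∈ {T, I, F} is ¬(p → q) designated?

1

Designated under: (p=T, q=F).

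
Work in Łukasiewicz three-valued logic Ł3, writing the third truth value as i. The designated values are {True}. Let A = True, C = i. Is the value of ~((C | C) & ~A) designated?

C | C = i | i = i
~A = ~True = False
(C | C) & ~A = i & False = False
~((C | C) & ~A) = ~False = True
True ∈ {True}.

Yes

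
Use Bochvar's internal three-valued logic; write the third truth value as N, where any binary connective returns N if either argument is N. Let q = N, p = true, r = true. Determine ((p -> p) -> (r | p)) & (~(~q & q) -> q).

N

p -> p = true -> true = true
r | p = true | true = true
(p -> p) -> (r | p) = true -> true = true
~q = ~N = N
~q & q = N & N = N
~(~q & q) = ~N = N
~(~q & q) -> q = N -> N = N
((p -> p) -> (r | p)) & (~(~q & q) -> q) = true & N = N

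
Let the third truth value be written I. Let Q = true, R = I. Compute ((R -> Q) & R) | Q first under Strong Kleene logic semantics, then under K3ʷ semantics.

In Strong Kleene logic: R -> Q = I -> true = true
(R -> Q) & R = true & I = I
((R -> Q) & R) | Q = I | true = true
In K3ʷ: R -> Q = I -> true = I  [any arg is the third value ⇒ result is the third value]
(R -> Q) & R = I & I = I
((R -> Q) & R) | Q = I | true = I
They differ because Strong Kleene logic and K3ʷ treat I differently under the binary connectives.

true; I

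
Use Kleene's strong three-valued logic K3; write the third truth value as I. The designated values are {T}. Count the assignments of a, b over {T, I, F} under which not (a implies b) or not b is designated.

Designated under: (a=T, b=F); (a=I, b=F); (a=F, b=F).

3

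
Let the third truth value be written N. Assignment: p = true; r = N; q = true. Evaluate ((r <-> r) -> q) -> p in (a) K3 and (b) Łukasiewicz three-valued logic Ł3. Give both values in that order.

In K3: r <-> r = N <-> N = N
(r <-> r) -> q = N -> true = true  [~N | true]
((r <-> r) -> q) -> p = true -> true = true
In Łukasiewicz three-valued logic Ł3: r <-> r = N <-> N = true
(r <-> r) -> q = true -> true = true
((r <-> r) -> q) -> p = true -> true = true

true; true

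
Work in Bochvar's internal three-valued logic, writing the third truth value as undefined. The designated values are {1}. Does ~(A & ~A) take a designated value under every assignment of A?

No

Countermodel: A=undefined gives undefined, which is not designated.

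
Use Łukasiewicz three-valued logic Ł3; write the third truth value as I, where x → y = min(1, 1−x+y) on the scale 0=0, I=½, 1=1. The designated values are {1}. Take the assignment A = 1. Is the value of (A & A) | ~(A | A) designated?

Yes

A & A = 1 & 1 = 1
A | A = 1 | 1 = 1
~(A | A) = ~1 = 0
(A & A) | ~(A | A) = 1 | 0 = 1
1 ∈ {1}.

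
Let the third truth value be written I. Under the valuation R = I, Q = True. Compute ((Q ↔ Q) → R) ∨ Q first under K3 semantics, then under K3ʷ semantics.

True; I

In K3: Q ↔ Q = True ↔ True = True
(Q ↔ Q) → R = True → I = I  [¬True ∨ I]
((Q ↔ Q) → R) ∨ Q = I ∨ True = True
In K3ʷ: Q ↔ Q = True ↔ True = True
(Q ↔ Q) → R = True → I = I  [any arg is the third value ⇒ result is the third value]
((Q ↔ Q) → R) ∨ Q = I ∨ True = I
They differ because K3 and K3ʷ treat I differently under the binary connectives.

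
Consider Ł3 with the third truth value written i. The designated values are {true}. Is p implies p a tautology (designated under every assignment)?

Yes

Every assignment of p over {true, i, false} gives a value in {true}.
In particular, with p=i: p implies p = true.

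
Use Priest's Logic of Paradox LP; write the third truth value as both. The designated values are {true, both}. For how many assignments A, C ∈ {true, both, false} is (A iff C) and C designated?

5

Of the 9 assignments, 5 give a value in {true, both}.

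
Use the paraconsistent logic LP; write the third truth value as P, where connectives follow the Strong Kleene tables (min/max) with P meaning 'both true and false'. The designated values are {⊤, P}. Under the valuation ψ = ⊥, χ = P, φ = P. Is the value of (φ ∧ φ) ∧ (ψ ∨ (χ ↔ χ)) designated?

φ ∧ φ = P ∧ P = P
χ ↔ χ = P ↔ P = P
ψ ∨ (χ ↔ χ) = ⊥ ∨ P = P
(φ ∧ φ) ∧ (ψ ∨ (χ ↔ χ)) = P ∧ P = P
P ∈ {⊤, P}.

Yes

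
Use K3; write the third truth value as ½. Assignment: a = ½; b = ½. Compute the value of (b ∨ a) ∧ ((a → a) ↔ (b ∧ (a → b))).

½

b ∨ a = ½ ∨ ½ = ½
a → a = ½ → ½ = ½
a → b = ½ → ½ = ½
b ∧ (a → b) = ½ ∧ ½ = ½
(a → a) ↔ (b ∧ (a → b)) = ½ ↔ ½ = ½
(b ∨ a) ∧ ((a → a) ↔ (b ∧ (a → b))) = ½ ∧ ½ = ½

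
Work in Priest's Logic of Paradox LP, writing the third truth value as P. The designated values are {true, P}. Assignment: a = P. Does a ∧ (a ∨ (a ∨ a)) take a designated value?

Yes

a ∨ a = P ∨ P = P
a ∨ (a ∨ a) = P ∨ P = P
a ∧ (a ∨ (a ∨ a)) = P ∧ P = P
P ∈ {true, P}.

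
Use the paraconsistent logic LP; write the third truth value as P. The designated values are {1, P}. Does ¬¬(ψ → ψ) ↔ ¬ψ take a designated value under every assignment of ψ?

No

Countermodel: ψ=1 gives 0, which is not designated.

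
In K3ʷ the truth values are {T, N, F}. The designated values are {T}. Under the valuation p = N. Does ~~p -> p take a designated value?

~p = ~N = N
~~p = ~N = N
~~p -> p = N -> N = N  [any arg is the third value ⇒ result is the third value]
N ∉ {T}.

No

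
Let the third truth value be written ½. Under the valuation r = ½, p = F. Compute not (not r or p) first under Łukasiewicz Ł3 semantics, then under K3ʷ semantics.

½; ½

In Łukasiewicz Ł3: not r = not ½ = ½
not r or p = ½ or F = ½
not (not r or p) = not ½ = ½
In K3ʷ: not r = not ½ = ½
not r or p = ½ or F = ½
not (not r or p) = not ½ = ½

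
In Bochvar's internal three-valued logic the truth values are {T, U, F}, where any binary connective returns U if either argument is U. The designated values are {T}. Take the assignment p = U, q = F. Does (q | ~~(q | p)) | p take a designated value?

No

q | p = F | U = U
~(q | p) = ~U = U
~~(q | p) = ~U = U
q | ~~(q | p) = F | U = U
(q | ~~(q | p)) | p = U | U = U
U ∉ {T}.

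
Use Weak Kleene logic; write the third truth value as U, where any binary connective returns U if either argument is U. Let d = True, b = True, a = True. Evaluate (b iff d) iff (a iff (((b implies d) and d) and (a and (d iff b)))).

True

b iff d = True iff True = True
b implies d = True implies True = True
(b implies d) and d = True and True = True
d iff b = True iff True = True
a and (d iff b) = True and True = True
((b implies d) and d) and (a and (d iff b)) = True and True = True
a iff (((b implies d) and d) and (a and (d iff b))) = True iff True = True
(b iff d) iff (a iff (((b implies d) and d) and (a and (d iff b)))) = True iff True = True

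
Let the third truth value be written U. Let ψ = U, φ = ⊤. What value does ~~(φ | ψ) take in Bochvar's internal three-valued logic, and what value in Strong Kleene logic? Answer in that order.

U; ⊤

In Bochvar's internal three-valued logic: φ | ψ = ⊤ | U = U
~(φ | ψ) = ~U = U
~~(φ | ψ) = ~U = U
In Strong Kleene logic: φ | ψ = ⊤ | U = ⊤
~(φ | ψ) = ~⊤ = ⊥
~~(φ | ψ) = ~⊥ = ⊤
They differ because Bochvar's internal three-valued logic and Strong Kleene logic treat U differently under the binary connectives.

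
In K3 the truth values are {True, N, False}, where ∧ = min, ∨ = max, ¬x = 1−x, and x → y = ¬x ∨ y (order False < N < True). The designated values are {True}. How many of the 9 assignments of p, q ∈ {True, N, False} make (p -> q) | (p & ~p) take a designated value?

5

Of the 9 assignments, 5 give a value in {True}.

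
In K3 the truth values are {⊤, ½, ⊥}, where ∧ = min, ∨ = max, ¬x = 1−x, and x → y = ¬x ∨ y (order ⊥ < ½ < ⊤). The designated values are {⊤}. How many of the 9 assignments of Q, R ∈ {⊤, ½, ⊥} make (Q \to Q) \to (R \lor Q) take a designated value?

Of the 9 assignments, 5 give a value in {⊤}.

5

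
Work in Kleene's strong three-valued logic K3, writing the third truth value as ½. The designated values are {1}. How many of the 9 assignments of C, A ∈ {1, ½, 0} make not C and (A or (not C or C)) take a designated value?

3

Designated under: (C=0, A=1); (C=0, A=½); (C=0, A=0).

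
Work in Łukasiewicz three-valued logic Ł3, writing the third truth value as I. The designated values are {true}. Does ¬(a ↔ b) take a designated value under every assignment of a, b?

Countermodel: a=true, b=true gives false, which is not designated.

No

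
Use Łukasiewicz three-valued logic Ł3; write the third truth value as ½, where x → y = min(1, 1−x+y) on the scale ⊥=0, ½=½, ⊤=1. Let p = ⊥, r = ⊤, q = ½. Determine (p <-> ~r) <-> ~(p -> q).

~r = ~⊤ = ⊥
p <-> ~r = ⊥ <-> ⊥ = ⊤
p -> q = ⊥ -> ½ = ⊤  [min(1, 1−0+½)]
~(p -> q) = ~⊤ = ⊥
(p <-> ~r) <-> ~(p -> q) = ⊤ <-> ⊥ = ⊥

⊥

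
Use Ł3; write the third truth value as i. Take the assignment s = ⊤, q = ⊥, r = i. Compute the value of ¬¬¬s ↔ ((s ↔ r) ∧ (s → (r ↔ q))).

¬s = ¬⊤ = ⊥
¬¬s = ¬⊥ = ⊤
¬¬¬s = ¬⊤ = ⊥
s ↔ r = ⊤ ↔ i = i  [1 − |1−½|]
r ↔ q = i ↔ ⊥ = i
s → (r ↔ q) = ⊤ → i = i
(s ↔ r) ∧ (s → (r ↔ q)) = i ∧ i = i
¬¬¬s ↔ ((s ↔ r) ∧ (s → (r ↔ q))) = ⊥ ↔ i = i

i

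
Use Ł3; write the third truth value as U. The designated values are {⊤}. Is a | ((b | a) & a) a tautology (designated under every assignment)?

Countermodel: a=U, b=⊤ gives U, which is not designated.

No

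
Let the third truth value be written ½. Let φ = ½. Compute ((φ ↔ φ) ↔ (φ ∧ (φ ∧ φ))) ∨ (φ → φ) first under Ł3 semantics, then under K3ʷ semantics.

In Ł3: φ ↔ φ = ½ ↔ ½ = 1
φ ∧ φ = ½ ∧ ½ = ½
φ ∧ (φ ∧ φ) = ½ ∧ ½ = ½
(φ ↔ φ) ↔ (φ ∧ (φ ∧ φ)) = 1 ↔ ½ = ½
φ → φ = ½ → ½ = 1
((φ ↔ φ) ↔ (φ ∧ (φ ∧ φ))) ∨ (φ → φ) = ½ ∨ 1 = 1
In K3ʷ: φ ↔ φ = ½ ↔ ½ = ½
φ ∧ φ = ½ ∧ ½ = ½
φ ∧ (φ ∧ φ) = ½ ∧ ½ = ½
(φ ↔ φ) ↔ (φ ∧ (φ ∧ φ)) = ½ ↔ ½ = ½
φ → φ = ½ → ½ = ½
((φ ↔ φ) ↔ (φ ∧ (φ ∧ φ))) ∨ (φ → φ) = ½ ∨ ½ = ½
They differ because Ł3 and K3ʷ treat ½ differently under the binary connectives.

1; ½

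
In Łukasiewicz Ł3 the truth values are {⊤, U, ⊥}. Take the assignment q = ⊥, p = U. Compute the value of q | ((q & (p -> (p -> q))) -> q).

p -> q = U -> ⊥ = U
p -> (p -> q) = U -> U = ⊤
q & (p -> (p -> q)) = ⊥ & ⊤ = ⊥
(q & (p -> (p -> q))) -> q = ⊥ -> ⊥ = ⊤
q | ((q & (p -> (p -> q))) -> q) = ⊥ | ⊤ = ⊤

⊤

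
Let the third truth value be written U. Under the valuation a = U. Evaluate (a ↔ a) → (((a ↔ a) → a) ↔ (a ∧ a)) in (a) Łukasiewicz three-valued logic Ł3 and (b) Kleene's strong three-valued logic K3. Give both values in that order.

T; U

In Łukasiewicz three-valued logic Ł3: a ↔ a = U ↔ U = T  [1 − |½−½|]
a ↔ a = U ↔ U = T
(a ↔ a) → a = T → U = U
a ∧ a = U ∧ U = U
((a ↔ a) → a) ↔ (a ∧ a) = U ↔ U = T
(a ↔ a) → (((a ↔ a) → a) ↔ (a ∧ a)) = T → T = T
In Kleene's strong three-valued logic K3: a ↔ a = U ↔ U = U
a ↔ a = U ↔ U = U
(a ↔ a) → a = U → U = U  [¬U ∨ U]
a ∧ a = U ∧ U = U
((a ↔ a) → a) ↔ (a ∧ a) = U ↔ U = U
(a ↔ a) → (((a ↔ a) → a) ↔ (a ∧ a)) = U → U = U
They differ because Łukasiewicz three-valued logic Ł3 and Kleene's strong three-valued logic K3 treat U differently under implication.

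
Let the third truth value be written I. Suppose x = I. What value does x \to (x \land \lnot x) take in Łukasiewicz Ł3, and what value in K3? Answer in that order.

True; I

In Łukasiewicz Ł3: \lnot x = \lnot I = I
x \land \lnot x = I \land I = I
x \to (x \land \lnot x) = I \to I = True  [min(1, 1−½+½)]
In K3: \lnot x = \lnot I = I
x \land \lnot x = I \land I = I
x \to (x \land \lnot x) = I \to I = I  [\lnot I \lor I]
They differ because Łukasiewicz Ł3 and K3 treat I differently under implication.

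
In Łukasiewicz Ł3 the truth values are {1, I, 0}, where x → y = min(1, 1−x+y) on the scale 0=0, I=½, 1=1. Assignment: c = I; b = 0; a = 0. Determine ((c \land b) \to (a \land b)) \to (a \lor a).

c \land b = I \land 0 = 0
a \land b = 0 \land 0 = 0
(c \land b) \to (a \land b) = 0 \to 0 = 1
a \lor a = 0 \lor 0 = 0
((c \land b) \to (a \land b)) \to (a \lor a) = 1 \to 0 = 0

0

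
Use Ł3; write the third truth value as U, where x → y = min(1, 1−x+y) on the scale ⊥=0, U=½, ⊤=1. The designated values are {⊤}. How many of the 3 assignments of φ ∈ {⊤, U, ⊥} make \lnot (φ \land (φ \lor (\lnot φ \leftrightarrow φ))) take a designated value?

1

φ=⊤: ⊥ ·
φ=U: U ·
φ=⊥: ⊤ ✓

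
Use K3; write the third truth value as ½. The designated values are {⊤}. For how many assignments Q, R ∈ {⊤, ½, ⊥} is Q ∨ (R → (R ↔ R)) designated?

Of the 9 assignments, 7 give a value in {⊤}.

7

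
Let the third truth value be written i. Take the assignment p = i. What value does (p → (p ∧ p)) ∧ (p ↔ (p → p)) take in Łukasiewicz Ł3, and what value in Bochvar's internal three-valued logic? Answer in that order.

i; i

In Łukasiewicz Ł3: p ∧ p = i ∧ i = i
p → (p ∧ p) = i → i = T  [min(1, 1−½+½)]
p → p = i → i = T
p ↔ (p → p) = i ↔ T = i
(p → (p ∧ p)) ∧ (p ↔ (p → p)) = T ∧ i = i
In Bochvar's internal three-valued logic: p ∧ p = i ∧ i = i
p → (p ∧ p) = i → i = i  [any arg is the third value ⇒ result is the third value]
p → p = i → i = i
p ↔ (p → p) = i ↔ i = i
(p → (p ∧ p)) ∧ (p ↔ (p → p)) = i ∧ i = i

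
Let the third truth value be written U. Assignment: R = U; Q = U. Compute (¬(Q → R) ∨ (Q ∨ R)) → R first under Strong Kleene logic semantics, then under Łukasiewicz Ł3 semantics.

U; True

In Strong Kleene logic: Q → R = U → U = U  [¬U ∨ U]
¬(Q → R) = ¬U = U
Q ∨ R = U ∨ U = U
¬(Q → R) ∨ (Q ∨ R) = U ∨ U = U
(¬(Q → R) ∨ (Q ∨ R)) → R = U → U = U
In Łukasiewicz Ł3: Q → R = U → U = True
¬(Q → R) = ¬True = False
Q ∨ R = U ∨ U = U
¬(Q → R) ∨ (Q ∨ R) = False ∨ U = U
(¬(Q → R) ∨ (Q ∨ R)) → R = U → U = True
They differ because Strong Kleene logic and Łukasiewicz Ł3 treat U differently under implication.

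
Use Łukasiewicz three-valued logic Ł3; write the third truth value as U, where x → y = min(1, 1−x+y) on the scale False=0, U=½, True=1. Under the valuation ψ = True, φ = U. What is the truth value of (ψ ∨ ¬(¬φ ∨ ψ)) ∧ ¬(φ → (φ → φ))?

¬φ = ¬U = U
¬φ ∨ ψ = U ∨ True = True
¬(¬φ ∨ ψ) = ¬True = False
ψ ∨ ¬(¬φ ∨ ψ) = True ∨ False = True
φ → φ = U → U = True  [min(1, 1−½+½)]
φ → (φ → φ) = U → True = True
¬(φ → (φ → φ)) = ¬True = False
(ψ ∨ ¬(¬φ ∨ ψ)) ∧ ¬(φ → (φ → φ)) = True ∧ False = False

False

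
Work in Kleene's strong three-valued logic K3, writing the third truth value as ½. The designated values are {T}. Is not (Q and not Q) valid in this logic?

Countermodel: Q=½ gives ½, which is not designated.

No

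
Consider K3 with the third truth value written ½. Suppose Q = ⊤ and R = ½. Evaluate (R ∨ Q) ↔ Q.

R ∨ Q = ½ ∨ ⊤ = ⊤
(R ∨ Q) ↔ Q = ⊤ ↔ ⊤ = ⊤

⊤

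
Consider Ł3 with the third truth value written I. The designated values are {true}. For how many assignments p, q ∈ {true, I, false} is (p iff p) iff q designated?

3

Designated under: (p=true, q=true); (p=I, q=true); (p=false, q=true).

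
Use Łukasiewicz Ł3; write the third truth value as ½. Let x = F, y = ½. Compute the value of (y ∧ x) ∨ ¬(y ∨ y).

y ∧ x = ½ ∧ F = F
y ∨ y = ½ ∨ ½ = ½
¬(y ∨ y) = ¬½ = ½
(y ∧ x) ∨ ¬(y ∨ y) = F ∨ ½ = ½

½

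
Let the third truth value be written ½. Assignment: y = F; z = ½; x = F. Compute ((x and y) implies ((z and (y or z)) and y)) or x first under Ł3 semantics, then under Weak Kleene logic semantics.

In Ł3: x and y = F and F = F
y or z = F or ½ = ½
z and (y or z) = ½ and ½ = ½
(z and (y or z)) and y = ½ and F = F
(x and y) implies ((z and (y or z)) and y) = F implies F = T
((x and y) implies ((z and (y or z)) and y)) or x = T or F = T
In Weak Kleene logic: x and y = F and F = F
y or z = F or ½ = ½
z and (y or z) = ½ and ½ = ½
(z and (y or z)) and y = ½ and F = ½
(x and y) implies ((z and (y or z)) and y) = F implies ½ = ½  [any arg is the third value ⇒ result is the third value]
((x and y) implies ((z and (y or z)) and y)) or x = ½ or F = ½
They differ because Ł3 and Weak Kleene logic treat ½ differently under the binary connectives.

T; ½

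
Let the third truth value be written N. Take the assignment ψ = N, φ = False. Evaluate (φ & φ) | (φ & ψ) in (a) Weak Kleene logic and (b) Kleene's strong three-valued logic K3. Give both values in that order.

N; False

In Weak Kleene logic: φ & φ = False & False = False
φ & ψ = False & N = N
(φ & φ) | (φ & ψ) = False | N = N
In Kleene's strong three-valued logic K3: φ & φ = False & False = False
φ & ψ = False & N = False
(φ & φ) | (φ & ψ) = False | False = False
They differ because Weak Kleene logic and Kleene's strong three-valued logic K3 treat N differently under the binary connectives.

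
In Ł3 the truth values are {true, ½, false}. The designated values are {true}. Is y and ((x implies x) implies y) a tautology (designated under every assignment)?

Countermodel: y=½, x=true gives ½, which is not designated.

No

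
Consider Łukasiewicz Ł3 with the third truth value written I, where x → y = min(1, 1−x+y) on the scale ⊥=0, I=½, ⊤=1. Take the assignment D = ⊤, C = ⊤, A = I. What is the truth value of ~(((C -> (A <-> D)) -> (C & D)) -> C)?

A <-> D = I <-> ⊤ = I
C -> (A <-> D) = ⊤ -> I = I
C & D = ⊤ & ⊤ = ⊤
(C -> (A <-> D)) -> (C & D) = I -> ⊤ = ⊤
((C -> (A <-> D)) -> (C & D)) -> C = ⊤ -> ⊤ = ⊤
~(((C -> (A <-> D)) -> (C & D)) -> C) = ~⊤ = ⊥

⊥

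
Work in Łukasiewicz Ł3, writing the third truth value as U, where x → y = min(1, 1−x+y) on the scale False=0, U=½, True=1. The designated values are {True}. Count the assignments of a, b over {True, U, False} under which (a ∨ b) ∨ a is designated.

Of the 9 assignments, 5 give a value in {True}.

5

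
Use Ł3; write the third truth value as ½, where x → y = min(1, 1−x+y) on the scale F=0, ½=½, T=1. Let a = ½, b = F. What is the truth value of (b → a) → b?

F

b → a = F → ½ = T  [min(1, 1−0+½)]
(b → a) → b = T → F = F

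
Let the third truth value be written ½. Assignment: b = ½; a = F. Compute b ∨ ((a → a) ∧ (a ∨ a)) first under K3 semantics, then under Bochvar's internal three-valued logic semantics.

½; ½

In K3: a → a = F → F = T
a ∨ a = F ∨ F = F
(a → a) ∧ (a ∨ a) = T ∧ F = F
b ∨ ((a → a) ∧ (a ∨ a)) = ½ ∨ F = ½
In Bochvar's internal three-valued logic: a → a = F → F = T
a ∨ a = F ∨ F = F
(a → a) ∧ (a ∨ a) = T ∧ F = F
b ∨ ((a → a) ∧ (a ∨ a)) = ½ ∨ F = ½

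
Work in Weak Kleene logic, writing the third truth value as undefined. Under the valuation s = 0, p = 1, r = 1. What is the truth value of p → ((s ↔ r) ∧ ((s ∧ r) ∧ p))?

0

s ↔ r = 0 ↔ 1 = 0
s ∧ r = 0 ∧ 1 = 0
(s ∧ r) ∧ p = 0 ∧ 1 = 0
(s ↔ r) ∧ ((s ∧ r) ∧ p) = 0 ∧ 0 = 0
p → ((s ↔ r) ∧ ((s ∧ r) ∧ p)) = 1 → 0 = 0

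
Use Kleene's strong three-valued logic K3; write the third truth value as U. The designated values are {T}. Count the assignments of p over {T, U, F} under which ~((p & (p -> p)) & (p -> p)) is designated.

1

p=T: F ·
p=U: U ·
p=F: T ✓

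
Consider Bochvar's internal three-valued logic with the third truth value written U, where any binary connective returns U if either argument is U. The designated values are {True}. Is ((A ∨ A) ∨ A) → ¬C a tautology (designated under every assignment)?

Countermodel: A=True, C=True gives False, which is not designated.

No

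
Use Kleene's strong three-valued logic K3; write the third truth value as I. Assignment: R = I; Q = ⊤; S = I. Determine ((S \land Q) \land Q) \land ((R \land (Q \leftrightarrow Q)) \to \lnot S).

I

S \land Q = I \land ⊤ = I
(S \land Q) \land Q = I \land ⊤ = I
Q \leftrightarrow Q = ⊤ \leftrightarrow ⊤ = ⊤
R \land (Q \leftrightarrow Q) = I \land ⊤ = I
\lnot S = \lnot I = I
(R \land (Q \leftrightarrow Q)) \to \lnot S = I \to I = I  [\lnot I \lor I]
((S \land Q) \land Q) \land ((R \land (Q \leftrightarrow Q)) \to \lnot S) = I \land I = I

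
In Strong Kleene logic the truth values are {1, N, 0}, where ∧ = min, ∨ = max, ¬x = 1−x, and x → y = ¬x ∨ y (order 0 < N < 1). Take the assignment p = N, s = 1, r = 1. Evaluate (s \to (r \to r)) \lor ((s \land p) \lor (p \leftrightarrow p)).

1

r \to r = 1 \to 1 = 1
s \to (r \to r) = 1 \to 1 = 1
s \land p = 1 \land N = N
p \leftrightarrow p = N \leftrightarrow N = N
(s \land p) \lor (p \leftrightarrow p) = N \lor N = N
(s \to (r \to r)) \lor ((s \land p) \lor (p \leftrightarrow p)) = 1 \lor N = 1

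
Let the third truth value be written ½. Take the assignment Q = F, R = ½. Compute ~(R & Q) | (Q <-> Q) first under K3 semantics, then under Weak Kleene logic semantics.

In K3: R & Q = ½ & F = F
~(R & Q) = ~F = T
Q <-> Q = F <-> F = T
~(R & Q) | (Q <-> Q) = T | T = T
In Weak Kleene logic: R & Q = ½ & F = ½
~(R & Q) = ~½ = ½
Q <-> Q = F <-> F = T
~(R & Q) | (Q <-> Q) = ½ | T = ½
They differ because K3 and Weak Kleene logic treat ½ differently under the binary connectives.

T; ½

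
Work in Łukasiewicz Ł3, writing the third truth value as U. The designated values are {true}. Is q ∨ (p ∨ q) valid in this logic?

No

Countermodel: q=U, p=U gives U, which is not designated.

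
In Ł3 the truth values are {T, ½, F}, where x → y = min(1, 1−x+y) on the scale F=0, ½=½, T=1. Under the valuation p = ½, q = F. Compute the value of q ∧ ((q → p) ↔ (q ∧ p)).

F

q → p = F → ½ = T  [min(1, 1−0+½)]
q ∧ p = F ∧ ½ = F
(q → p) ↔ (q ∧ p) = T ↔ F = F
q ∧ ((q → p) ↔ (q ∧ p)) = F ∧ F = F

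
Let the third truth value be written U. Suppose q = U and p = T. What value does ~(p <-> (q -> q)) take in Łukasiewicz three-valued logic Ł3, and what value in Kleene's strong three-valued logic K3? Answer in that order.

In Łukasiewicz three-valued logic Ł3: q -> q = U -> U = T  [min(1, 1−½+½)]
p <-> (q -> q) = T <-> T = T
~(p <-> (q -> q)) = ~T = F
In Kleene's strong three-valued logic K3: q -> q = U -> U = U
p <-> (q -> q) = T <-> U = U
~(p <-> (q -> q)) = ~U = U
They differ because Łukasiewicz three-valued logic Ł3 and Kleene's strong three-valued logic K3 treat U differently under implication.

F; U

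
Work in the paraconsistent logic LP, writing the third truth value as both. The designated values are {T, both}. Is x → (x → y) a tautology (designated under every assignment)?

No

Countermodel: x=T, y=F gives F, which is not designated.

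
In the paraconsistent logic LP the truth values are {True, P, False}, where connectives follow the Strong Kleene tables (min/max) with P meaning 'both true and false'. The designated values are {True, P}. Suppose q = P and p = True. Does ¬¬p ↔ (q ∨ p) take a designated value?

¬p = ¬True = False
¬¬p = ¬False = True
q ∨ p = P ∨ True = True
¬¬p ↔ (q ∨ p) = True ↔ True = True
True ∈ {True, P}.

Yes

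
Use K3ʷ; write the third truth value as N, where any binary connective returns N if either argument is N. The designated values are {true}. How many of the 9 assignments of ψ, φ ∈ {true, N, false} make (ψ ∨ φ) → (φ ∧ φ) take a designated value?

3

Designated under: (ψ=true, φ=true); (ψ=false, φ=true); (ψ=false, φ=false).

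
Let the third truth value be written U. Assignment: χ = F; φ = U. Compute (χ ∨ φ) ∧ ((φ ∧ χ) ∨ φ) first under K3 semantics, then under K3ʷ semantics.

U; U

In K3: χ ∨ φ = F ∨ U = U
φ ∧ χ = U ∧ F = F
(φ ∧ χ) ∨ φ = F ∨ U = U
(χ ∨ φ) ∧ ((φ ∧ χ) ∨ φ) = U ∧ U = U
In K3ʷ: χ ∨ φ = F ∨ U = U
φ ∧ χ = U ∧ F = U
(φ ∧ χ) ∨ φ = U ∨ U = U
(χ ∨ φ) ∧ ((φ ∧ χ) ∨ φ) = U ∧ U = U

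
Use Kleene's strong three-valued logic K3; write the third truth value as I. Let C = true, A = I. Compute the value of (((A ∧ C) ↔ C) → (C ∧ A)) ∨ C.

true

A ∧ C = I ∧ true = I
(A ∧ C) ↔ C = I ↔ true = I
C ∧ A = true ∧ I = I
((A ∧ C) ↔ C) → (C ∧ A) = I → I = I  [¬I ∨ I]
(((A ∧ C) ↔ C) → (C ∧ A)) ∨ C = I ∨ true = true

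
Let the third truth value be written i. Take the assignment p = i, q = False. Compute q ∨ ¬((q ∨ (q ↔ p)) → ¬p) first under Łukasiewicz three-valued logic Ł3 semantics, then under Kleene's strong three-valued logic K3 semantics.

False; i

In Łukasiewicz three-valued logic Ł3: q ↔ p = False ↔ i = i  [1 − |0−½|]
q ∨ (q ↔ p) = False ∨ i = i
¬p = ¬i = i
(q ∨ (q ↔ p)) → ¬p = i → i = True
¬((q ∨ (q ↔ p)) → ¬p) = ¬True = False
q ∨ ¬((q ∨ (q ↔ p)) → ¬p) = False ∨ False = False
In Kleene's strong three-valued logic K3: q ↔ p = False ↔ i = i
q ∨ (q ↔ p) = False ∨ i = i
¬p = ¬i = i
(q ∨ (q ↔ p)) → ¬p = i → i = i  [¬i ∨ i]
¬((q ∨ (q ↔ p)) → ¬p) = ¬i = i
q ∨ ¬((q ∨ (q ↔ p)) → ¬p) = False ∨ i = i
They differ because Łukasiewicz three-valued logic Ł3 and Kleene's strong three-valued logic K3 treat i differently under implication.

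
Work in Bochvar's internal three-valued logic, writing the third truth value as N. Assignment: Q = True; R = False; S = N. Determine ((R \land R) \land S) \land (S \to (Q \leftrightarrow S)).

R \land R = False \land False = False
(R \land R) \land S = False \land N = N
Q \leftrightarrow S = True \leftrightarrow N = N
S \to (Q \leftrightarrow S) = N \to N = N  [any arg is the third value ⇒ result is the third value]
((R \land R) \land S) \land (S \to (Q \leftrightarrow S)) = N \land N = N

N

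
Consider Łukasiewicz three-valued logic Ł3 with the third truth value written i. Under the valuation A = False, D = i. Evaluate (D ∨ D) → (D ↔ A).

D ∨ D = i ∨ i = i
D ↔ A = i ↔ False = i  [1 − |½−0|]
(D ∨ D) → (D ↔ A) = i → i = True

True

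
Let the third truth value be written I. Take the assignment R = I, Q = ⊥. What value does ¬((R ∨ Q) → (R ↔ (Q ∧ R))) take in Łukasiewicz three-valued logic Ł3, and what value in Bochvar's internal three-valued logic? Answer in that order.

⊥; I

In Łukasiewicz three-valued logic Ł3: R ∨ Q = I ∨ ⊥ = I
Q ∧ R = ⊥ ∧ I = ⊥
R ↔ (Q ∧ R) = I ↔ ⊥ = I  [1 − |½−0|]
(R ∨ Q) → (R ↔ (Q ∧ R)) = I → I = ⊤
¬((R ∨ Q) → (R ↔ (Q ∧ R))) = ¬⊤ = ⊥
In Bochvar's internal three-valued logic: R ∨ Q = I ∨ ⊥ = I
Q ∧ R = ⊥ ∧ I = I
R ↔ (Q ∧ R) = I ↔ I = I
(R ∨ Q) → (R ↔ (Q ∧ R)) = I → I = I  [any arg is the third value ⇒ result is the third value]
¬((R ∨ Q) → (R ↔ (Q ∧ R))) = ¬I = I
They differ because Łukasiewicz three-valued logic Ł3 and Bochvar's internal three-valued logic treat I differently under the binary connectives.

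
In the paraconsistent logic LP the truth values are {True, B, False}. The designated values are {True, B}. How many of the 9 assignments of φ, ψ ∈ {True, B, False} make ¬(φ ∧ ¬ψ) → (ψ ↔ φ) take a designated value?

Of the 9 assignments, 8 give a value in {True, B}.

8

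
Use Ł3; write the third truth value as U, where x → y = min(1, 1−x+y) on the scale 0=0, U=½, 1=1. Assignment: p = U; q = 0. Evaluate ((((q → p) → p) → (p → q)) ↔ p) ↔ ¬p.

q → p = 0 → U = 1
(q → p) → p = 1 → U = U
p → q = U → 0 = U
((q → p) → p) → (p → q) = U → U = 1
(((q → p) → p) → (p → q)) ↔ p = 1 ↔ U = U
¬p = ¬U = U
((((q → p) → p) → (p → q)) ↔ p) ↔ ¬p = U ↔ U = 1

1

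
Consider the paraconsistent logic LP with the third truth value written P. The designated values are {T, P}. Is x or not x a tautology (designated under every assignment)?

Yes

Every assignment of x over {T, P, F} gives a value in {T, P}.
In particular, with x=P: x or not x = P.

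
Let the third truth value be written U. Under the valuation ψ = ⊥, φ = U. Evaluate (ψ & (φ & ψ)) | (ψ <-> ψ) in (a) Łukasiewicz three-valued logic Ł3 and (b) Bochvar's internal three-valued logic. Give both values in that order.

⊤; U

In Łukasiewicz three-valued logic Ł3: φ & ψ = U & ⊥ = ⊥
ψ & (φ & ψ) = ⊥ & ⊥ = ⊥
ψ <-> ψ = ⊥ <-> ⊥ = ⊤
(ψ & (φ & ψ)) | (ψ <-> ψ) = ⊥ | ⊤ = ⊤
In Bochvar's internal three-valued logic: φ & ψ = U & ⊥ = U
ψ & (φ & ψ) = ⊥ & U = U
ψ <-> ψ = ⊥ <-> ⊥ = ⊤
(ψ & (φ & ψ)) | (ψ <-> ψ) = U | ⊤ = U
They differ because Łukasiewicz three-valued logic Ł3 and Bochvar's internal three-valued logic treat U differently under the binary connectives.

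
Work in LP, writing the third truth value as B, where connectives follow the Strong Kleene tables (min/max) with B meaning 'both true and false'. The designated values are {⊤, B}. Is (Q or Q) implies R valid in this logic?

Countermodel: Q=⊤, R=⊥ gives ⊥, which is not designated.

No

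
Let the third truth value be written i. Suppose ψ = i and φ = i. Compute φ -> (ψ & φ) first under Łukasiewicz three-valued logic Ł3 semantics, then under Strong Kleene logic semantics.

In Łukasiewicz three-valued logic Ł3: ψ & φ = i & i = i
φ -> (ψ & φ) = i -> i = ⊤
In Strong Kleene logic: ψ & φ = i & i = i
φ -> (ψ & φ) = i -> i = i  [~i | i]
They differ because Łukasiewicz three-valued logic Ł3 and Strong Kleene logic treat i differently under implication.

⊤; i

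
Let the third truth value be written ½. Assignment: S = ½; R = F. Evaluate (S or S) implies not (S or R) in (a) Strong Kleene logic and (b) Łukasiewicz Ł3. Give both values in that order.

½; T

In Strong Kleene logic: S or S = ½ or ½ = ½
S or R = ½ or F = ½
not (S or R) = not ½ = ½
(S or S) implies not (S or R) = ½ implies ½ = ½  [not ½ or ½]
In Łukasiewicz Ł3: S or S = ½ or ½ = ½
S or R = ½ or F = ½
not (S or R) = not ½ = ½
(S or S) implies not (S or R) = ½ implies ½ = T  [min(1, 1−½+½)]
They differ because Strong Kleene logic and Łukasiewicz Ł3 treat ½ differently under implication.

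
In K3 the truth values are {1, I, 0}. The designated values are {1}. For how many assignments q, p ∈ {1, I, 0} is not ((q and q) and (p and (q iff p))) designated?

Of the 9 assignments, 5 give a value in {1}.

5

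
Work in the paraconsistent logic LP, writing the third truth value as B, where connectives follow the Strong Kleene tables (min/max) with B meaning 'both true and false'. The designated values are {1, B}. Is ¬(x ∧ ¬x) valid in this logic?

Every assignment of x over {1, B, 0} gives a value in {1, B}.
In particular, with x=B: ¬(x ∧ ¬x) = B.

Yes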